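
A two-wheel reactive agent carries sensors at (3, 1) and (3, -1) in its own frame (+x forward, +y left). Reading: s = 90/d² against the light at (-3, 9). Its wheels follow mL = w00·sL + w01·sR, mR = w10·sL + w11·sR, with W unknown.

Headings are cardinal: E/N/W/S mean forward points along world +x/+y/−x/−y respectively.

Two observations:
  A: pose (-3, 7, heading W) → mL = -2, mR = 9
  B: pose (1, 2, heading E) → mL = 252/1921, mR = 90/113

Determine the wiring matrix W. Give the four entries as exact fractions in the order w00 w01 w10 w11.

obs A: pose=(-3,7,W) → sL=5, sR=9, mL=-2, mR=9
obs B: pose=(1,2,E) → sL=18/17, sR=90/113, mL=252/1921, mR=90/113
sensor matrix S = [[5, 9], [18/17, 90/113]]; det S = -10656/1921
solve [mL_A; mL_B] = S·[w00; w01] and [mR_A; mR_B] = S·[w10; w11]:
  w00 = 1/2, w01 = -1/2, w10 = 0, w11 = 1

1/2 -1/2 0 1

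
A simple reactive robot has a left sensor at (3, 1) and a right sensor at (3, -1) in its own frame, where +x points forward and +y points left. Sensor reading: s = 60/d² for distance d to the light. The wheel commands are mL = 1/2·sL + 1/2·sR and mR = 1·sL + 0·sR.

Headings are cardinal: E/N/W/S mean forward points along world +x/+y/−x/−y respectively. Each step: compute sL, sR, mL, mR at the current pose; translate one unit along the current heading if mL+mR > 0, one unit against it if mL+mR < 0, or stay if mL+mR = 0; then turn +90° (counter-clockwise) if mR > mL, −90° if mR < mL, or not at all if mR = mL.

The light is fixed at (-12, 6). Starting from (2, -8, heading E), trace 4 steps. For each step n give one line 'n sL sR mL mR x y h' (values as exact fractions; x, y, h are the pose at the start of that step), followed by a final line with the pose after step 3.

0 30/229 30/257 7290/58853 30/229 2 -8 E
1 60/317 60/377 20820/119509 60/317 3 -8 N
2 3/17 5/24 157/816 3/17 3 -7 W
3 60/269 12/65 3564/17485 60/269 2 -7 N
final 2 -6 W

n=0: pose=(2,-8,E); sL=30/229, sR=30/257; mL=7290/58853, mR=30/229; mL+mR=15000/58853 → advance +1; mR−mL=420/58853 → turn +1·90°
n=1: pose=(3,-8,N); sL=60/317, sR=60/377; mL=20820/119509, mR=60/317; mL+mR=43440/119509 → advance +1; mR−mL=1800/119509 → turn +1·90°
n=2: pose=(3,-7,W); sL=3/17, sR=5/24; mL=157/816, mR=3/17; mL+mR=301/816 → advance +1; mR−mL=-13/816 → turn -1·90°
n=3: pose=(2,-7,N); sL=60/269, sR=12/65; mL=3564/17485, mR=60/269; mL+mR=7464/17485 → advance +1; mR−mL=336/17485 → turn +1·90°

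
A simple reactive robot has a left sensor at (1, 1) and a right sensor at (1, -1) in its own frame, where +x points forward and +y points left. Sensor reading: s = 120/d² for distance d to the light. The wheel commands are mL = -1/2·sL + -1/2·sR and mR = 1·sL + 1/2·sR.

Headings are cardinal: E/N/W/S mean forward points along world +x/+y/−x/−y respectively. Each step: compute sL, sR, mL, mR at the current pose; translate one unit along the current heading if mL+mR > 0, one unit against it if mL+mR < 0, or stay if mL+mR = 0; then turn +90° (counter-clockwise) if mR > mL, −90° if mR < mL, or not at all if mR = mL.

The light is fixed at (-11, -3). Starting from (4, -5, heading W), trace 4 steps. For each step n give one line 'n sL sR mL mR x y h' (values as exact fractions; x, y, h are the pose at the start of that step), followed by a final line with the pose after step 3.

0 24/41 120/197 -4824/8077 7188/8077 4 -5 W
1 20/39 60/89 -2060/3471 2950/3471 3 -5 S
2 120/229 120/241 -28200/55189 42660/55189 3 -6 E
3 3/5 6/13 -69/130 54/65 4 -6 N
final 4 -5 W

n=0: pose=(4,-5,W); sL=24/41, sR=120/197; mL=-4824/8077, mR=7188/8077; mL+mR=12/41 → advance +1; mR−mL=12012/8077 → turn +1·90°
n=1: pose=(3,-5,S); sL=20/39, sR=60/89; mL=-2060/3471, mR=2950/3471; mL+mR=10/39 → advance +1; mR−mL=1670/1157 → turn +1·90°
n=2: pose=(3,-6,E); sL=120/229, sR=120/241; mL=-28200/55189, mR=42660/55189; mL+mR=60/229 → advance +1; mR−mL=70860/55189 → turn +1·90°
n=3: pose=(4,-6,N); sL=3/5, sR=6/13; mL=-69/130, mR=54/65; mL+mR=3/10 → advance +1; mR−mL=177/130 → turn +1·90°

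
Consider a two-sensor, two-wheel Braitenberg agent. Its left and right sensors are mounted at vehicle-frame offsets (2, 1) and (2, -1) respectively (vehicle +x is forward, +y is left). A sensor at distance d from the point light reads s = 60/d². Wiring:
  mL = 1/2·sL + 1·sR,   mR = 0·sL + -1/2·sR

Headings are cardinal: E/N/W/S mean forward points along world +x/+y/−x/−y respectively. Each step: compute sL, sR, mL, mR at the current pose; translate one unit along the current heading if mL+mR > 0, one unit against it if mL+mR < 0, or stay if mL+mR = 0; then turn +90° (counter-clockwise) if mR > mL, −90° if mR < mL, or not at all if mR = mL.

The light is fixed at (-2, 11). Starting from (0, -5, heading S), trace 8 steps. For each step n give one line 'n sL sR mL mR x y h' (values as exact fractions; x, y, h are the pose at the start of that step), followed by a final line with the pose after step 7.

n=0: pose=(0,-5,S); sL=20/111, sR=12/65; mL=1982/7215, mR=-6/65; mL+mR=1316/7215 → advance +1; mR−mL=-2648/7215 → turn -1·90°
n=1: pose=(0,-6,W); sL=5/27, sR=15/64; mL=565/1728, mR=-15/128; mL+mR=725/3456 → advance +1; mR−mL=-1535/3456 → turn -1·90°
n=2: pose=(-1,-6,N); sL=4/15, sR=60/229; mL=1358/3435, mR=-30/229; mL+mR=908/3435 → advance +1; mR−mL=-1808/3435 → turn -1·90°
n=3: pose=(-1,-5,E); sL=10/39, sR=30/149; mL=1915/5811, mR=-15/149; mL+mR=1330/5811 → advance +1; mR−mL=-2500/5811 → turn -1·90°
n=4: pose=(0,-5,S); sL=20/111, sR=12/65; mL=1982/7215, mR=-6/65; mL+mR=1316/7215 → advance +1; mR−mL=-2648/7215 → turn -1·90°
n=5: pose=(0,-6,W); sL=5/27, sR=15/64; mL=565/1728, mR=-15/128; mL+mR=725/3456 → advance +1; mR−mL=-1535/3456 → turn -1·90°
n=6: pose=(-1,-6,N); sL=4/15, sR=60/229; mL=1358/3435, mR=-30/229; mL+mR=908/3435 → advance +1; mR−mL=-1808/3435 → turn -1·90°
n=7: pose=(-1,-5,E); sL=10/39, sR=30/149; mL=1915/5811, mR=-15/149; mL+mR=1330/5811 → advance +1; mR−mL=-2500/5811 → turn -1·90°

0 20/111 12/65 1982/7215 -6/65 0 -5 S
1 5/27 15/64 565/1728 -15/128 0 -6 W
2 4/15 60/229 1358/3435 -30/229 -1 -6 N
3 10/39 30/149 1915/5811 -15/149 -1 -5 E
4 20/111 12/65 1982/7215 -6/65 0 -5 S
5 5/27 15/64 565/1728 -15/128 0 -6 W
6 4/15 60/229 1358/3435 -30/229 -1 -6 N
7 10/39 30/149 1915/5811 -15/149 -1 -5 E
final 0 -5 S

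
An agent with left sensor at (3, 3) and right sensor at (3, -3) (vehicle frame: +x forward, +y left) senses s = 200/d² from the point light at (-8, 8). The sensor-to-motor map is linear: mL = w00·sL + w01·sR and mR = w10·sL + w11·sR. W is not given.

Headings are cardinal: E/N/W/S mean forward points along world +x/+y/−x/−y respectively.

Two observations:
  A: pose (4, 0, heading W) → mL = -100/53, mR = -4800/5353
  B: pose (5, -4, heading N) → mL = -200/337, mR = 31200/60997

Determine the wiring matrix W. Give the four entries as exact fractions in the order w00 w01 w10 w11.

obs A: pose=(4,0,W) → sL=100/101, sR=100/53, mL=-100/53, mR=-4800/5353
obs B: pose=(5,-4,N) → sL=200/181, sR=200/337, mL=-200/337, mR=31200/60997
sensor matrix S = [[100/101, 100/53], [200/181, 200/337]]; det S = -488880000/326516941
solve [mL_A; mL_B] = S·[w00; w01] and [mR_A; mR_B] = S·[w10; w11]:
  w00 = 0, w01 = -1, w10 = 1, w11 = -1

0 -1 1 -1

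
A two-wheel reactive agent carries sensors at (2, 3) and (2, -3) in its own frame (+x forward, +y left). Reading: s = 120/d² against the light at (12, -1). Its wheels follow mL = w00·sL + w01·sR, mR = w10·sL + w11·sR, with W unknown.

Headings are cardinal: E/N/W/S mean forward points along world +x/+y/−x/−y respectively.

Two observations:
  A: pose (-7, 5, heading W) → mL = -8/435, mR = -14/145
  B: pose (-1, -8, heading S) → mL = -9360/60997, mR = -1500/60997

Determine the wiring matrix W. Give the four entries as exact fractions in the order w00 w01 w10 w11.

-1/2 1/2 1/2 -1

obs A: pose=(-7,5,W) → sL=4/15, sR=20/87, mL=-8/435, mR=-14/145
obs B: pose=(-1,-8,S) → sL=120/181, sR=120/337, mL=-9360/60997, mR=-1500/60997
sensor matrix S = [[4/15, 20/87], [120/181, 120/337]]; det S = -101632/1768913
solve [mL_A; mL_B] = S·[w00; w01] and [mR_A; mR_B] = S·[w10; w11]:
  w00 = -1/2, w01 = 1/2, w10 = 1/2, w11 = -1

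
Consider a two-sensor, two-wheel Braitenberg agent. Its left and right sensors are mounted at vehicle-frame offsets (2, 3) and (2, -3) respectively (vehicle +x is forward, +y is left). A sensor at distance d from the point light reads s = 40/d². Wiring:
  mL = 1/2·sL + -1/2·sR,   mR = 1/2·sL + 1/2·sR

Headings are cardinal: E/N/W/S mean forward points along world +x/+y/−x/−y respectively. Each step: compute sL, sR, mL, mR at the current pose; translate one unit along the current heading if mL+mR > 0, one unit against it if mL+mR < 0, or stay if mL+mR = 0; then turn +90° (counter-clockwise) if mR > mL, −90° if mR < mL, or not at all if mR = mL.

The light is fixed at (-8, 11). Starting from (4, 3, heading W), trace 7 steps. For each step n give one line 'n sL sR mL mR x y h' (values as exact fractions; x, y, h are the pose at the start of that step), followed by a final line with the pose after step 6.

0 40/221 8/25 -384/5525 1384/5525 4 3 W
1 5/37 10/41 -165/3034 575/3034 3 3 S
2 8/41 40/313 432/12833 2072/12833 3 2 E
3 4/13 20/137 144/1781 404/1781 4 2 N
4 40/221 8/25 -384/5525 1384/5525 4 3 W
5 5/37 10/41 -165/3034 575/3034 3 3 S
6 8/41 40/313 432/12833 2072/12833 3 2 E
final 4 2 N

n=0: pose=(4,3,W); sL=40/221, sR=8/25; mL=-384/5525, mR=1384/5525; mL+mR=40/221 → advance +1; mR−mL=8/25 → turn +1·90°
n=1: pose=(3,3,S); sL=5/37, sR=10/41; mL=-165/3034, mR=575/3034; mL+mR=5/37 → advance +1; mR−mL=10/41 → turn +1·90°
n=2: pose=(3,2,E); sL=8/41, sR=40/313; mL=432/12833, mR=2072/12833; mL+mR=8/41 → advance +1; mR−mL=40/313 → turn +1·90°
n=3: pose=(4,2,N); sL=4/13, sR=20/137; mL=144/1781, mR=404/1781; mL+mR=4/13 → advance +1; mR−mL=20/137 → turn +1·90°
n=4: pose=(4,3,W); sL=40/221, sR=8/25; mL=-384/5525, mR=1384/5525; mL+mR=40/221 → advance +1; mR−mL=8/25 → turn +1·90°
n=5: pose=(3,3,S); sL=5/37, sR=10/41; mL=-165/3034, mR=575/3034; mL+mR=5/37 → advance +1; mR−mL=10/41 → turn +1·90°
n=6: pose=(3,2,E); sL=8/41, sR=40/313; mL=432/12833, mR=2072/12833; mL+mR=8/41 → advance +1; mR−mL=40/313 → turn +1·90°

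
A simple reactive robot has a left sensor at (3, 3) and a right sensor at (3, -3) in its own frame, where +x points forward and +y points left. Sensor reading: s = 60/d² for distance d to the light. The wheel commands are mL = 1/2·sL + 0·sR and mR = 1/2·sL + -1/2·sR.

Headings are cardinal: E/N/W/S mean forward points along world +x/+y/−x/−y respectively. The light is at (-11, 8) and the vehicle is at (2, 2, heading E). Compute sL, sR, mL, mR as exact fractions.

left sensor world pos  = (5, 5); dL² = 265
right sensor world pos = (5, -1); dR² = 337
sL = 60/265 = 12/53
sR = 60/337 = 60/337
mL = 1/2·sL + 0·sR = 6/53
mR = 1/2·sL + -1/2·sR = 432/17861

12/53 60/337 6/53 432/17861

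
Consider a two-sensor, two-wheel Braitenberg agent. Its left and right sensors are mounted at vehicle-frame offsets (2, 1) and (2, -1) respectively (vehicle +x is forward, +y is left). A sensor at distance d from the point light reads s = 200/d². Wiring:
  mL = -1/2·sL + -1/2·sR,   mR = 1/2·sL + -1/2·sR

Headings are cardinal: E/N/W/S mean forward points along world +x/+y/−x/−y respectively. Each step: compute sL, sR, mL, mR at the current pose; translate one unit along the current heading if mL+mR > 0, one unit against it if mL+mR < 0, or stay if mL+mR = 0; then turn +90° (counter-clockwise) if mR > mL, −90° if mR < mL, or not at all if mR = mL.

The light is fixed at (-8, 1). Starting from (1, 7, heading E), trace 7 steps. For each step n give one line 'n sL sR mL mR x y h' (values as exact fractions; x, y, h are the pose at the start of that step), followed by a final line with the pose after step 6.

n=0: pose=(1,7,E); sL=20/17, sR=100/73; mL=-1580/1241, mR=-120/1241; mL+mR=-100/73 → advance -1; mR−mL=20/17 → turn +1·90°
n=1: pose=(0,7,N); sL=200/113, sR=40/29; mL=-5160/3277, mR=640/3277; mL+mR=-40/29 → advance -1; mR−mL=200/113 → turn +1·90°
n=2: pose=(0,6,W); sL=50/13, sR=25/9; mL=-775/234, mR=125/234; mL+mR=-25/9 → advance -1; mR−mL=50/13 → turn +1·90°
n=3: pose=(1,6,S); sL=200/109, sR=200/73; mL=-18200/7957, mR=-3600/7957; mL+mR=-200/73 → advance -1; mR−mL=200/109 → turn +1·90°
n=4: pose=(1,7,E); sL=20/17, sR=100/73; mL=-1580/1241, mR=-120/1241; mL+mR=-100/73 → advance -1; mR−mL=20/17 → turn +1·90°
n=5: pose=(0,7,N); sL=200/113, sR=40/29; mL=-5160/3277, mR=640/3277; mL+mR=-40/29 → advance -1; mR−mL=200/113 → turn +1·90°
n=6: pose=(0,6,W); sL=50/13, sR=25/9; mL=-775/234, mR=125/234; mL+mR=-25/9 → advance -1; mR−mL=50/13 → turn +1·90°

0 20/17 100/73 -1580/1241 -120/1241 1 7 E
1 200/113 40/29 -5160/3277 640/3277 0 7 N
2 50/13 25/9 -775/234 125/234 0 6 W
3 200/109 200/73 -18200/7957 -3600/7957 1 6 S
4 20/17 100/73 -1580/1241 -120/1241 1 7 E
5 200/113 40/29 -5160/3277 640/3277 0 7 N
6 50/13 25/9 -775/234 125/234 0 6 W
final 1 6 S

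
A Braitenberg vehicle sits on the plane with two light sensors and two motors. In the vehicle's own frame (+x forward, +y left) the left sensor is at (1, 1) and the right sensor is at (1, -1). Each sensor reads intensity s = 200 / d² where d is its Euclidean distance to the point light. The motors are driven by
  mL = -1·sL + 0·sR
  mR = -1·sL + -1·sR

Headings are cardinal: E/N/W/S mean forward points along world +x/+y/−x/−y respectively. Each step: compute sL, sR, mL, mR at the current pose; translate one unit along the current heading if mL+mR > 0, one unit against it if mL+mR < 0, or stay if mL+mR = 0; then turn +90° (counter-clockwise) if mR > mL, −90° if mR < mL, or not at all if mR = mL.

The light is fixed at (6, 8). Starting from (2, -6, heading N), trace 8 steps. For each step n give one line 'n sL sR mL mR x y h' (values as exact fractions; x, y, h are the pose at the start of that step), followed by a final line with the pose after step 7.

n=0: pose=(2,-6,N); sL=100/97, sR=100/89; mL=-100/97, mR=-18600/8633; mL+mR=-27500/8633 → advance -1; mR−mL=-100/89 → turn -1·90°
n=1: pose=(2,-7,E); sL=40/41, sR=40/53; mL=-40/41, mR=-3760/2173; mL+mR=-5880/2173 → advance -1; mR−mL=-40/53 → turn -1·90°
n=2: pose=(1,-7,S); sL=25/34, sR=50/73; mL=-25/34, mR=-3525/2482; mL+mR=-2675/1241 → advance -1; mR−mL=-50/73 → turn -1·90°
n=3: pose=(1,-6,W); sL=200/261, sR=40/41; mL=-200/261, mR=-18640/10701; mL+mR=-26840/10701 → advance -1; mR−mL=-40/41 → turn -1·90°
n=4: pose=(2,-6,N); sL=100/97, sR=100/89; mL=-100/97, mR=-18600/8633; mL+mR=-27500/8633 → advance -1; mR−mL=-100/89 → turn -1·90°
n=5: pose=(2,-7,E); sL=40/41, sR=40/53; mL=-40/41, mR=-3760/2173; mL+mR=-5880/2173 → advance -1; mR−mL=-40/53 → turn -1·90°
n=6: pose=(1,-7,S); sL=25/34, sR=50/73; mL=-25/34, mR=-3525/2482; mL+mR=-2675/1241 → advance -1; mR−mL=-50/73 → turn -1·90°
n=7: pose=(1,-6,W); sL=200/261, sR=40/41; mL=-200/261, mR=-18640/10701; mL+mR=-26840/10701 → advance -1; mR−mL=-40/41 → turn -1·90°

0 100/97 100/89 -100/97 -18600/8633 2 -6 N
1 40/41 40/53 -40/41 -3760/2173 2 -7 E
2 25/34 50/73 -25/34 -3525/2482 1 -7 S
3 200/261 40/41 -200/261 -18640/10701 1 -6 W
4 100/97 100/89 -100/97 -18600/8633 2 -6 N
5 40/41 40/53 -40/41 -3760/2173 2 -7 E
6 25/34 50/73 -25/34 -3525/2482 1 -7 S
7 200/261 40/41 -200/261 -18640/10701 1 -6 W
final 2 -6 N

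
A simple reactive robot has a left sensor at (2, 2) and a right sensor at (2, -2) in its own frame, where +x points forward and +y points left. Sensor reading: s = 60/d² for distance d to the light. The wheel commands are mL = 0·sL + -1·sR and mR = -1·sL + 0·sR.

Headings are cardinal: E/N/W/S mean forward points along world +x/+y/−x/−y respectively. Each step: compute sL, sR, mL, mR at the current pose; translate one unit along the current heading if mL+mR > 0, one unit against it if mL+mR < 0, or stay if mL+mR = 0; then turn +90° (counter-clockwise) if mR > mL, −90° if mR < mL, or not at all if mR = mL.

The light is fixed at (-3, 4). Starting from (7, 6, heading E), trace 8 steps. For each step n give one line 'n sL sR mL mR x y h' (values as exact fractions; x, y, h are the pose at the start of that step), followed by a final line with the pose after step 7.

0 3/8 5/12 -5/12 -3/8 7 6 E
1 12/13 60/137 -60/137 -12/13 6 6 N
2 6/13 30/61 -30/61 -6/13 6 5 E
3 4/3 60/109 -60/109 -4/3 5 5 N
4 15/26 15/26 -15/26 -15/26 5 4 E
5 12/17 12/17 -12/17 -12/17 4 4 E
6 15/17 15/17 -15/17 -15/17 3 4 E
7 60/53 60/53 -60/53 -60/53 2 4 E
final 1 4 E

n=0: pose=(7,6,E); sL=3/8, sR=5/12; mL=-5/12, mR=-3/8; mL+mR=-19/24 → advance -1; mR−mL=1/24 → turn +1·90°
n=1: pose=(6,6,N); sL=12/13, sR=60/137; mL=-60/137, mR=-12/13; mL+mR=-2424/1781 → advance -1; mR−mL=-864/1781 → turn -1·90°
n=2: pose=(6,5,E); sL=6/13, sR=30/61; mL=-30/61, mR=-6/13; mL+mR=-756/793 → advance -1; mR−mL=24/793 → turn +1·90°
n=3: pose=(5,5,N); sL=4/3, sR=60/109; mL=-60/109, mR=-4/3; mL+mR=-616/327 → advance -1; mR−mL=-256/327 → turn -1·90°
n=4: pose=(5,4,E); sL=15/26, sR=15/26; mL=-15/26, mR=-15/26; mL+mR=-15/13 → advance -1; mR−mL=0 → turn +0·90°
n=5: pose=(4,4,E); sL=12/17, sR=12/17; mL=-12/17, mR=-12/17; mL+mR=-24/17 → advance -1; mR−mL=0 → turn +0·90°
n=6: pose=(3,4,E); sL=15/17, sR=15/17; mL=-15/17, mR=-15/17; mL+mR=-30/17 → advance -1; mR−mL=0 → turn +0·90°
n=7: pose=(2,4,E); sL=60/53, sR=60/53; mL=-60/53, mR=-60/53; mL+mR=-120/53 → advance -1; mR−mL=0 → turn +0·90°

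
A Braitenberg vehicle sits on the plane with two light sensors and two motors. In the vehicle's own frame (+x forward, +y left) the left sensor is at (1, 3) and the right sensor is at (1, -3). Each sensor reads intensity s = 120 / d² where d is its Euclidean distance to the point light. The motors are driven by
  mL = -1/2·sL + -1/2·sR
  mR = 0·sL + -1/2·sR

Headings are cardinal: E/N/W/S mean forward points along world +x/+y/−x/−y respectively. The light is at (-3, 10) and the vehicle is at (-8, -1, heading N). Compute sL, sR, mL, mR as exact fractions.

30/41 15/13 -1005/1066 -15/26

left sensor world pos  = (-11, 0); dL² = 164
right sensor world pos = (-5, 0); dR² = 104
sL = 120/164 = 30/41
sR = 120/104 = 15/13
mL = -1/2·sL + -1/2·sR = -1005/1066
mR = 0·sL + -1/2·sR = -15/26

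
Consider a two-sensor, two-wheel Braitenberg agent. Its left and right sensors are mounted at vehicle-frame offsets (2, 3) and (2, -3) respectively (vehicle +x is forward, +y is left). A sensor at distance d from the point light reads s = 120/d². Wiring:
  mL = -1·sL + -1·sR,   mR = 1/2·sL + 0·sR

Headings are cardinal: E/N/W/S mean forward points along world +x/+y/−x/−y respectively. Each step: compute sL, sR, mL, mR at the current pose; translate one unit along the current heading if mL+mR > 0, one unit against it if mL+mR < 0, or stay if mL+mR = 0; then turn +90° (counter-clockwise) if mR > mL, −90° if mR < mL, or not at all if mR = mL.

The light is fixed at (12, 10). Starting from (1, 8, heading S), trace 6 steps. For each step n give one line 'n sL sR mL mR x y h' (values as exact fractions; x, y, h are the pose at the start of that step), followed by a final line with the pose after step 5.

n=0: pose=(1,8,S); sL=3/2, sR=30/53; mL=-219/106, mR=3/4; mL+mR=-279/212 → advance -1; mR−mL=597/212 → turn +1·90°
n=1: pose=(1,9,E); sL=24/17, sR=120/97; mL=-4368/1649, mR=12/17; mL+mR=-3204/1649 → advance -1; mR−mL=5532/1649 → turn +1·90°
n=2: pose=(0,9,N); sL=60/113, sR=60/41; mL=-9240/4633, mR=30/113; mL+mR=-8010/4633 → advance -1; mR−mL=10470/4633 → turn +1·90°
n=3: pose=(0,8,W); sL=120/221, sR=120/197; mL=-50160/43537, mR=60/221; mL+mR=-38340/43537 → advance -1; mR−mL=61980/43537 → turn +1·90°
n=4: pose=(1,8,S); sL=3/2, sR=30/53; mL=-219/106, mR=3/4; mL+mR=-279/212 → advance -1; mR−mL=597/212 → turn +1·90°
n=5: pose=(1,9,E); sL=24/17, sR=120/97; mL=-4368/1649, mR=12/17; mL+mR=-3204/1649 → advance -1; mR−mL=5532/1649 → turn +1·90°

0 3/2 30/53 -219/106 3/4 1 8 S
1 24/17 120/97 -4368/1649 12/17 1 9 E
2 60/113 60/41 -9240/4633 30/113 0 9 N
3 120/221 120/197 -50160/43537 60/221 0 8 W
4 3/2 30/53 -219/106 3/4 1 8 S
5 24/17 120/97 -4368/1649 12/17 1 9 E
final 0 9 N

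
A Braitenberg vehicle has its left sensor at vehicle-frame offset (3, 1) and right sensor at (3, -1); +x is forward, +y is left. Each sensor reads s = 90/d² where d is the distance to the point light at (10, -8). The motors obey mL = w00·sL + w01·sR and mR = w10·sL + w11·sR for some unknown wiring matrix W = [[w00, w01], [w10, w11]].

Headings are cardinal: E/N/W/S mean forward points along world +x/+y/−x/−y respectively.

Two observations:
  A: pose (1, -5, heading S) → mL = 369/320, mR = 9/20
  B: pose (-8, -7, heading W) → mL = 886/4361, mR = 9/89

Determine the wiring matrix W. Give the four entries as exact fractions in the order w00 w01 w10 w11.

obs A: pose=(1,-5,S) → sL=45/32, sR=9/10, mL=369/320, mR=9/20
obs B: pose=(-8,-7,W) → sL=10/49, sR=18/89, mL=886/4361, mR=9/89
sensor matrix S = [[45/32, 9/10], [10/49, 18/89]]; det S = 7029/69776
solve [mL_A; mL_B] = S·[w00; w01] and [mR_A; mR_B] = S·[w10; w11]:
  w00 = 1/2, w01 = 1/2, w10 = 0, w11 = 1/2

1/2 1/2 0 1/2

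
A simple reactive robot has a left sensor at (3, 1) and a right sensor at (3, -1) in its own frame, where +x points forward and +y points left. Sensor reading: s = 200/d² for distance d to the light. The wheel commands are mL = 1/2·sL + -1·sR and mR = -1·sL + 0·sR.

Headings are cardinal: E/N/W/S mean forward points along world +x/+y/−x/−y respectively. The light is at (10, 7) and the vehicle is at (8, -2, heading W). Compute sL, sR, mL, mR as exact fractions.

8/5 200/89 -644/445 -8/5

left sensor world pos  = (5, -3); dL² = 125
right sensor world pos = (5, -1); dR² = 89
sL = 200/125 = 8/5
sR = 200/89 = 200/89
mL = 1/2·sL + -1·sR = -644/445
mR = -1·sL + 0·sR = -8/5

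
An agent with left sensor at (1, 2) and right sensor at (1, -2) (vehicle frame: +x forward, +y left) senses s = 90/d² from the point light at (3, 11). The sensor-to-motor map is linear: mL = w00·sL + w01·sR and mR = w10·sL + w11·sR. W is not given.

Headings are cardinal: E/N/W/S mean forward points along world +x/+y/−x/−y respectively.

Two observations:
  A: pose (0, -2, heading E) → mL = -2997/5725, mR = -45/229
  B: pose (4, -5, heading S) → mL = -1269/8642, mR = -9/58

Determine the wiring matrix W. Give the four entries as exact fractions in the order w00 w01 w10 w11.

-1 1/2 0 -1/2

obs A: pose=(0,-2,E) → sL=18/25, sR=90/229, mL=-2997/5725, mR=-45/229
obs B: pose=(4,-5,S) → sL=45/149, sR=9/29, mL=-1269/8642, mR=-9/58
sensor matrix S = [[18/25, 90/229], [45/149, 9/29]]; det S = 2591352/24737725
solve [mL_A; mL_B] = S·[w00; w01] and [mR_A; mR_B] = S·[w10; w11]:
  w00 = -1, w01 = 1/2, w10 = 0, w11 = -1/2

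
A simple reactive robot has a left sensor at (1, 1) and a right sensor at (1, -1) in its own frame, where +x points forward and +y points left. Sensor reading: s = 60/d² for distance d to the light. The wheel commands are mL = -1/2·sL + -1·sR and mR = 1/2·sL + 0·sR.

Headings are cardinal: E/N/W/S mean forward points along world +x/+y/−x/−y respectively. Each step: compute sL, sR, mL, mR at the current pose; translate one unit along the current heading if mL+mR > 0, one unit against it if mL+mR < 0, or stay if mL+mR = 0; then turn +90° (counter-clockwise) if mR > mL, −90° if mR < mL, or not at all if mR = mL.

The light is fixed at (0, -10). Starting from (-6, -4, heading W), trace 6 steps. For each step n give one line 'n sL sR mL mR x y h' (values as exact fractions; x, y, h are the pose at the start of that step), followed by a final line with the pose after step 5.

0 30/37 30/49 -1845/1813 15/37 -6 -4 W
1 60/41 60/61 -4290/2501 30/41 -5 -4 S
2 3/4 15/13 -159/104 3/8 -5 -3 E
3 60/113 60/89 -9450/10057 30/113 -6 -3 N
4 30/37 30/49 -1845/1813 15/37 -6 -4 W
5 60/41 60/61 -4290/2501 30/41 -5 -4 S
final -5 -3 E

n=0: pose=(-6,-4,W); sL=30/37, sR=30/49; mL=-1845/1813, mR=15/37; mL+mR=-30/49 → advance -1; mR−mL=2580/1813 → turn +1·90°
n=1: pose=(-5,-4,S); sL=60/41, sR=60/61; mL=-4290/2501, mR=30/41; mL+mR=-60/61 → advance -1; mR−mL=6120/2501 → turn +1·90°
n=2: pose=(-5,-3,E); sL=3/4, sR=15/13; mL=-159/104, mR=3/8; mL+mR=-15/13 → advance -1; mR−mL=99/52 → turn +1·90°
n=3: pose=(-6,-3,N); sL=60/113, sR=60/89; mL=-9450/10057, mR=30/113; mL+mR=-60/89 → advance -1; mR−mL=12120/10057 → turn +1·90°
n=4: pose=(-6,-4,W); sL=30/37, sR=30/49; mL=-1845/1813, mR=15/37; mL+mR=-30/49 → advance -1; mR−mL=2580/1813 → turn +1·90°
n=5: pose=(-5,-4,S); sL=60/41, sR=60/61; mL=-4290/2501, mR=30/41; mL+mR=-60/61 → advance -1; mR−mL=6120/2501 → turn +1·90°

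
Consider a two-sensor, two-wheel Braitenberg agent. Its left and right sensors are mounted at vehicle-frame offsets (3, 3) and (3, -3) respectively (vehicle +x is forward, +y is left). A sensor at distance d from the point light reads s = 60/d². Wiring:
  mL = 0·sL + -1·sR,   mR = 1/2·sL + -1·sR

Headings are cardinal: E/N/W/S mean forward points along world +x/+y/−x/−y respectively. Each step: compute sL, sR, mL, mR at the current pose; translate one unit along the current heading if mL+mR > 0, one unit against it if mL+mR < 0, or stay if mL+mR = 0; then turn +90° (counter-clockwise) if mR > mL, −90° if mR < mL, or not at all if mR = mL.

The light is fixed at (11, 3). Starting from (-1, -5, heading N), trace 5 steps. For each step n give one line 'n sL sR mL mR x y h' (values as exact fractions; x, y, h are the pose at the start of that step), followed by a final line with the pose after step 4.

n=0: pose=(-1,-5,N); sL=6/25, sR=30/53; mL=-30/53, mR=-591/1325; mL+mR=-1341/1325 → advance -1; mR−mL=3/25 → turn +1·90°
n=1: pose=(-1,-6,W); sL=20/123, sR=20/87; mL=-20/87, mR=-530/3567; mL+mR=-450/1189 → advance -1; mR−mL=10/123 → turn +1·90°
n=2: pose=(0,-6,S); sL=15/52, sR=3/17; mL=-3/17, mR=-57/1768; mL+mR=-369/1768 → advance -1; mR−mL=15/104 → turn +1·90°
n=3: pose=(0,-5,E); sL=60/89, sR=12/37; mL=-12/37, mR=42/3293; mL+mR=-1026/3293 → advance -1; mR−mL=30/89 → turn +1·90°
n=4: pose=(-1,-5,N); sL=6/25, sR=30/53; mL=-30/53, mR=-591/1325; mL+mR=-1341/1325 → advance -1; mR−mL=3/25 → turn +1·90°

0 6/25 30/53 -30/53 -591/1325 -1 -5 N
1 20/123 20/87 -20/87 -530/3567 -1 -6 W
2 15/52 3/17 -3/17 -57/1768 0 -6 S
3 60/89 12/37 -12/37 42/3293 0 -5 E
4 6/25 30/53 -30/53 -591/1325 -1 -5 N
final -1 -6 W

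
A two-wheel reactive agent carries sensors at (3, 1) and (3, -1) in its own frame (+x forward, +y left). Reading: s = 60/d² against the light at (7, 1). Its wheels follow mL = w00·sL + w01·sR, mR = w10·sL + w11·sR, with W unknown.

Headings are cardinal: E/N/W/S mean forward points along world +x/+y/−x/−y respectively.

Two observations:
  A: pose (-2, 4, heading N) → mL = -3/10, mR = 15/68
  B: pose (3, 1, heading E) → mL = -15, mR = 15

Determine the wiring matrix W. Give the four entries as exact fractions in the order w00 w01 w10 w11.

obs A: pose=(-2,4,N) → sL=15/34, sR=3/5, mL=-3/10, mR=15/68
obs B: pose=(3,1,E) → sL=30, sR=30, mL=-15, mR=15
sensor matrix S = [[15/34, 3/5], [30, 30]]; det S = -81/17
solve [mL_A; mL_B] = S·[w00; w01] and [mR_A; mR_B] = S·[w10; w11]:
  w00 = 0, w01 = -1/2, w10 = 1/2, w11 = 0

0 -1/2 1/2 0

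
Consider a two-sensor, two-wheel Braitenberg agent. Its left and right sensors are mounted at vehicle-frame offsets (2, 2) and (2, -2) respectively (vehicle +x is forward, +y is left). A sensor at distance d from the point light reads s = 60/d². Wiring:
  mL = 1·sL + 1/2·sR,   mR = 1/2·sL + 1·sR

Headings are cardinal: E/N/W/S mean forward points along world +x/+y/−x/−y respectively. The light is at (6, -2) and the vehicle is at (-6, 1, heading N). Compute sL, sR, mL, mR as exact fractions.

left sensor world pos  = (-8, 3); dL² = 221
right sensor world pos = (-4, 3); dR² = 125
sL = 60/221 = 60/221
sR = 60/125 = 12/25
mL = 1·sL + 1/2·sR = 2826/5525
mR = 1/2·sL + 1·sR = 3402/5525

60/221 12/25 2826/5525 3402/5525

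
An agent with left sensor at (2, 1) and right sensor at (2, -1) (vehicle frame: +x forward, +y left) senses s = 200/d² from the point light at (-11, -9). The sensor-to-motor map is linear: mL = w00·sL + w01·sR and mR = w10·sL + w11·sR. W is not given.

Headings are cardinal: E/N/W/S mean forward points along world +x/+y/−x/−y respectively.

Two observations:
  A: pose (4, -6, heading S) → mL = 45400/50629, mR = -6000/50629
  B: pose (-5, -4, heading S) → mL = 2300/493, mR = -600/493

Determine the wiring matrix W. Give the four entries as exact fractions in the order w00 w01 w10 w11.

1/2 1/2 1/2 -1/2

obs A: pose=(4,-6,S) → sL=200/257, sR=200/197, mL=45400/50629, mR=-6000/50629
obs B: pose=(-5,-4,S) → sL=100/29, sR=100/17, mL=2300/493, mR=-600/493
sensor matrix S = [[200/257, 200/197], [100/29, 100/17]]; det S = 26880000/24960097
solve [mL_A; mL_B] = S·[w00; w01] and [mR_A; mR_B] = S·[w10; w11]:
  w00 = 1/2, w01 = 1/2, w10 = 1/2, w11 = -1/2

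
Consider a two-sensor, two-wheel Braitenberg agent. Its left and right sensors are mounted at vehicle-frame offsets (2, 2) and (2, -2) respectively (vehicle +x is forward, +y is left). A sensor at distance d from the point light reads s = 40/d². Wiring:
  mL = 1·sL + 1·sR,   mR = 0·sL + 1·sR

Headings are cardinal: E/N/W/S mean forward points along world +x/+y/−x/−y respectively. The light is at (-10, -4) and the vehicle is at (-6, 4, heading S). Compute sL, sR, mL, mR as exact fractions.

left sensor world pos  = (-4, 2); dL² = 72
right sensor world pos = (-8, 2); dR² = 40
sL = 40/72 = 5/9
sR = 40/40 = 1
mL = 1·sL + 1·sR = 14/9
mR = 0·sL + 1·sR = 1

5/9 1 14/9 1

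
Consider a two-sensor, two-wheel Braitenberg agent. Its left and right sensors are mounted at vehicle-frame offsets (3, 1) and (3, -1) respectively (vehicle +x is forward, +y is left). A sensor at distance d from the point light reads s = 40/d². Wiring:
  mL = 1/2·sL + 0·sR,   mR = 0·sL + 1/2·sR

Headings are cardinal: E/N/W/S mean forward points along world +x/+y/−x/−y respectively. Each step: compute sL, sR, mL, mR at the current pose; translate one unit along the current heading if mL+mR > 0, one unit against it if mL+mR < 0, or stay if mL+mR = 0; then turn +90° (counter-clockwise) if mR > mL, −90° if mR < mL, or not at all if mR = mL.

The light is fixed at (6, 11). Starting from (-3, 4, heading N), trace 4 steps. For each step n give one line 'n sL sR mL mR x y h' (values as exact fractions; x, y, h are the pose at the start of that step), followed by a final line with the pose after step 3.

n=0: pose=(-3,4,N); sL=10/29, sR=1/2; mL=5/29, mR=1/4; mL+mR=49/116 → advance +1; mR−mL=9/116 → turn +1·90°
n=1: pose=(-3,5,W); sL=40/193, sR=40/169; mL=20/193, mR=20/169; mL+mR=7240/32617 → advance +1; mR−mL=480/32617 → turn +1·90°
n=2: pose=(-4,5,S); sL=20/81, sR=20/101; mL=10/81, mR=10/101; mL+mR=1820/8181 → advance +1; mR−mL=-200/8181 → turn -1·90°
n=3: pose=(-4,4,W); sL=40/233, sR=8/41; mL=20/233, mR=4/41; mL+mR=1752/9553 → advance +1; mR−mL=112/9553 → turn +1·90°

0 10/29 1/2 5/29 1/4 -3 4 N
1 40/193 40/169 20/193 20/169 -3 5 W
2 20/81 20/101 10/81 10/101 -4 5 S
3 40/233 8/41 20/233 4/41 -4 4 W
final -5 4 S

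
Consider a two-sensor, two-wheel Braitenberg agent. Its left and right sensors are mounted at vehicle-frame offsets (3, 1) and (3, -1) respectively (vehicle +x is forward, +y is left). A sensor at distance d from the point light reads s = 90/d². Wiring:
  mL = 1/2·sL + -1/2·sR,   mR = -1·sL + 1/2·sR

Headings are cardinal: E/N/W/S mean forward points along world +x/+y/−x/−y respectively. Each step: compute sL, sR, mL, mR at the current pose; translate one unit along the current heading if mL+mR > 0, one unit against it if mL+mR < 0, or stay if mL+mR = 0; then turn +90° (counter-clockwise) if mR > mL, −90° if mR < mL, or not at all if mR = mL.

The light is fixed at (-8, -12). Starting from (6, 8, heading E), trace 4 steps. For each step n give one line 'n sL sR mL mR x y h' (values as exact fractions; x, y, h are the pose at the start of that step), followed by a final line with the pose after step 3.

0 9/73 9/65 -36/4745 -513/9490 6 8 E
1 18/97 90/433 -468/42001 -3429/42001 5 8 S
2 9/50 45/292 189/14600 -1503/14600 5 9 W
3 18/149 10/89 56/13261 -857/13261 6 9 N
final 6 8 E

n=0: pose=(6,8,E); sL=9/73, sR=9/65; mL=-36/4745, mR=-513/9490; mL+mR=-9/146 → advance -1; mR−mL=-441/9490 → turn -1·90°
n=1: pose=(5,8,S); sL=18/97, sR=90/433; mL=-468/42001, mR=-3429/42001; mL+mR=-9/97 → advance -1; mR−mL=-2961/42001 → turn -1·90°
n=2: pose=(5,9,W); sL=9/50, sR=45/292; mL=189/14600, mR=-1503/14600; mL+mR=-9/100 → advance -1; mR−mL=-423/3650 → turn -1·90°
n=3: pose=(6,9,N); sL=18/149, sR=10/89; mL=56/13261, mR=-857/13261; mL+mR=-9/149 → advance -1; mR−mL=-913/13261 → turn -1·90°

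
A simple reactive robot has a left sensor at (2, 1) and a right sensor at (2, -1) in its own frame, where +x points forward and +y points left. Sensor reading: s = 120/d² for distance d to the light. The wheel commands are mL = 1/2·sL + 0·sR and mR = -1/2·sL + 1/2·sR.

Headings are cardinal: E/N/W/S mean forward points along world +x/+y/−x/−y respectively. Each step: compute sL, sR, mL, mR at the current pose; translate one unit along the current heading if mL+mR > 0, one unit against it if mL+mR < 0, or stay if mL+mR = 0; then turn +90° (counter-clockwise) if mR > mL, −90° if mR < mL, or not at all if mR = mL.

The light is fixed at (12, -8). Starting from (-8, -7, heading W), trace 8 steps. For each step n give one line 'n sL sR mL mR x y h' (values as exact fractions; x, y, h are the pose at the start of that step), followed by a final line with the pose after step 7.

n=0: pose=(-8,-7,W); sL=30/121, sR=15/61; mL=15/121, mR=-15/14762; mL+mR=15/122 → advance +1; mR−mL=-1845/14762 → turn -1·90°
n=1: pose=(-9,-7,N); sL=120/493, sR=120/409; mL=60/493, mR=5040/201637; mL+mR=60/409 → advance +1; mR−mL=-19500/201637 → turn -1·90°
n=2: pose=(-9,-6,E); sL=12/37, sR=60/181; mL=6/37, mR=24/6697; mL+mR=30/181 → advance +1; mR−mL=-1062/6697 → turn -1·90°
n=3: pose=(-8,-6,S); sL=120/361, sR=40/147; mL=60/361, mR=-1600/53067; mL+mR=20/147 → advance +1; mR−mL=-10420/53067 → turn -1·90°
n=4: pose=(-8,-7,W); sL=30/121, sR=15/61; mL=15/121, mR=-15/14762; mL+mR=15/122 → advance +1; mR−mL=-1845/14762 → turn -1·90°
n=5: pose=(-9,-7,N); sL=120/493, sR=120/409; mL=60/493, mR=5040/201637; mL+mR=60/409 → advance +1; mR−mL=-19500/201637 → turn -1·90°
n=6: pose=(-9,-6,E); sL=12/37, sR=60/181; mL=6/37, mR=24/6697; mL+mR=30/181 → advance +1; mR−mL=-1062/6697 → turn -1·90°
n=7: pose=(-8,-6,S); sL=120/361, sR=40/147; mL=60/361, mR=-1600/53067; mL+mR=20/147 → advance +1; mR−mL=-10420/53067 → turn -1·90°

0 30/121 15/61 15/121 -15/14762 -8 -7 W
1 120/493 120/409 60/493 5040/201637 -9 -7 N
2 12/37 60/181 6/37 24/6697 -9 -6 E
3 120/361 40/147 60/361 -1600/53067 -8 -6 S
4 30/121 15/61 15/121 -15/14762 -8 -7 W
5 120/493 120/409 60/493 5040/201637 -9 -7 N
6 12/37 60/181 6/37 24/6697 -9 -6 E
7 120/361 40/147 60/361 -1600/53067 -8 -6 S
final -8 -7 W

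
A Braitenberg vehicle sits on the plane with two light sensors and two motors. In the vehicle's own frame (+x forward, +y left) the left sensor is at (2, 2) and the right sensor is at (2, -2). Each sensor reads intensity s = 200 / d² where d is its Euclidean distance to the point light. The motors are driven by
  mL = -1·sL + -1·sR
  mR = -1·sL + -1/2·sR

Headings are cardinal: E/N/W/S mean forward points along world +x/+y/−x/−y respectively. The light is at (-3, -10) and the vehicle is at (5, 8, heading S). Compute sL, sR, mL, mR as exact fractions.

50/89 50/73 -8100/6497 -5875/6497

left sensor world pos  = (7, 6); dL² = 356
right sensor world pos = (3, 6); dR² = 292
sL = 200/356 = 50/89
sR = 200/292 = 50/73
mL = -1·sL + -1·sR = -8100/6497
mR = -1·sL + -1/2·sR = -5875/6497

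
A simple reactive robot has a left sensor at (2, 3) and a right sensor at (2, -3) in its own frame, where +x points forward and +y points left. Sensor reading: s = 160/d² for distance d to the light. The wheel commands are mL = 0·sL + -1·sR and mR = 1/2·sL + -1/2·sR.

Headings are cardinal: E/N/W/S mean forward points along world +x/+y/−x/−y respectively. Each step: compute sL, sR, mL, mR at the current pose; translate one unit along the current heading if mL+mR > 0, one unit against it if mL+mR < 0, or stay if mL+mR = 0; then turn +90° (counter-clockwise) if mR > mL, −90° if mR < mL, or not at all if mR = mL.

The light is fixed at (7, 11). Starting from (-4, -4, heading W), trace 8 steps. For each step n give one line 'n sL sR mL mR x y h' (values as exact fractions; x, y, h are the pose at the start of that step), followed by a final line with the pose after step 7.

0 160/493 160/313 -160/313 -14400/154309 -4 -4 W
1 80/169 80/229 -80/229 2400/38701 -3 -4 S
2 32/37 160/353 -160/353 2688/13061 -3 -3 E
3 8/17 10/13 -10/13 -33/221 -4 -3 N
4 160/493 160/313 -160/313 -14400/154309 -4 -4 W
5 80/169 80/229 -80/229 2400/38701 -3 -4 S
6 32/37 160/353 -160/353 2688/13061 -3 -3 E
7 8/17 10/13 -10/13 -33/221 -4 -3 N
final -4 -4 W

n=0: pose=(-4,-4,W); sL=160/493, sR=160/313; mL=-160/313, mR=-14400/154309; mL+mR=-93280/154309 → advance -1; mR−mL=64480/154309 → turn +1·90°
n=1: pose=(-3,-4,S); sL=80/169, sR=80/229; mL=-80/229, mR=2400/38701; mL+mR=-11120/38701 → advance -1; mR−mL=15920/38701 → turn +1·90°
n=2: pose=(-3,-3,E); sL=32/37, sR=160/353; mL=-160/353, mR=2688/13061; mL+mR=-3232/13061 → advance -1; mR−mL=8608/13061 → turn +1·90°
n=3: pose=(-4,-3,N); sL=8/17, sR=10/13; mL=-10/13, mR=-33/221; mL+mR=-203/221 → advance -1; mR−mL=137/221 → turn +1·90°
n=4: pose=(-4,-4,W); sL=160/493, sR=160/313; mL=-160/313, mR=-14400/154309; mL+mR=-93280/154309 → advance -1; mR−mL=64480/154309 → turn +1·90°
n=5: pose=(-3,-4,S); sL=80/169, sR=80/229; mL=-80/229, mR=2400/38701; mL+mR=-11120/38701 → advance -1; mR−mL=15920/38701 → turn +1·90°
n=6: pose=(-3,-3,E); sL=32/37, sR=160/353; mL=-160/353, mR=2688/13061; mL+mR=-3232/13061 → advance -1; mR−mL=8608/13061 → turn +1·90°
n=7: pose=(-4,-3,N); sL=8/17, sR=10/13; mL=-10/13, mR=-33/221; mL+mR=-203/221 → advance -1; mR−mL=137/221 → turn +1·90°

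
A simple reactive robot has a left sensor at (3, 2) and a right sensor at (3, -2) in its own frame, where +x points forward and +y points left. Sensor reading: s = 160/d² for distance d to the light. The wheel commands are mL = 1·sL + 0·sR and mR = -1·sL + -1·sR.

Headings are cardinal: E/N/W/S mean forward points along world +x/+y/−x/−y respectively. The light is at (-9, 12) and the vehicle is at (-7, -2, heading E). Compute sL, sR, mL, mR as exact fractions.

left sensor world pos  = (-4, 0); dL² = 169
right sensor world pos = (-4, -4); dR² = 281
sL = 160/169 = 160/169
sR = 160/281 = 160/281
mL = 1·sL + 0·sR = 160/169
mR = -1·sL + -1·sR = -72000/47489

160/169 160/281 160/169 -72000/47489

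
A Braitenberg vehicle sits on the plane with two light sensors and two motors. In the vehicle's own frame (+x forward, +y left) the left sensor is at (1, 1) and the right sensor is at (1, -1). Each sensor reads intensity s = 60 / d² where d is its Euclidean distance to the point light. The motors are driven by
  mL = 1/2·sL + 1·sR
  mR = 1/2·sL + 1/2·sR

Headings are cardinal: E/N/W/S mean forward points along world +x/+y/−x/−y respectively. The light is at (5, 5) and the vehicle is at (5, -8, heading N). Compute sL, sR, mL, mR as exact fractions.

12/29 12/29 18/29 12/29

left sensor world pos  = (4, -7); dL² = 145
right sensor world pos = (6, -7); dR² = 145
sL = 60/145 = 12/29
sR = 60/145 = 12/29
mL = 1/2·sL + 1·sR = 18/29
mR = 1/2·sL + 1/2·sR = 12/29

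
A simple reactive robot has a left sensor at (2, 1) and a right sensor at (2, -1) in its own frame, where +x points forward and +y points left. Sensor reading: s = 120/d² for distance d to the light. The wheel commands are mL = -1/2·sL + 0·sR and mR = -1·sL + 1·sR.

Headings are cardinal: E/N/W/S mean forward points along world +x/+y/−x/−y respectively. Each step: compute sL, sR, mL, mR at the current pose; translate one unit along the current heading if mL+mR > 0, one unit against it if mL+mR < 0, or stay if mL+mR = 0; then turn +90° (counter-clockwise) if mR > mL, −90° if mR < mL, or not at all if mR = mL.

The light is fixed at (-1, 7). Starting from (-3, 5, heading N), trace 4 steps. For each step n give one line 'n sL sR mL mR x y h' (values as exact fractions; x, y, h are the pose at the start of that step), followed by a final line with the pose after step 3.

0 40/3 120 -20/3 320/3 -3 5 N
1 6 15/2 -3 3/2 -3 6 W
2 40/3 120/13 -20/3 -160/39 -2 6 S
3 60 60 -30 0 -2 7 E
final -3 7 N

n=0: pose=(-3,5,N); sL=40/3, sR=120; mL=-20/3, mR=320/3; mL+mR=100 → advance +1; mR−mL=340/3 → turn +1·90°
n=1: pose=(-3,6,W); sL=6, sR=15/2; mL=-3, mR=3/2; mL+mR=-3/2 → advance -1; mR−mL=9/2 → turn +1·90°
n=2: pose=(-2,6,S); sL=40/3, sR=120/13; mL=-20/3, mR=-160/39; mL+mR=-140/13 → advance -1; mR−mL=100/39 → turn +1·90°
n=3: pose=(-2,7,E); sL=60, sR=60; mL=-30, mR=0; mL+mR=-30 → advance -1; mR−mL=30 → turn +1·90°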